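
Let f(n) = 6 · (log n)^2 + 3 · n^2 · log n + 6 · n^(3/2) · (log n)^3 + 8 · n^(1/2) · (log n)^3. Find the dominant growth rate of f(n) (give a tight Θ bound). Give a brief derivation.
f(n) ∈ Θ(n^2 · log n)

Compare the terms by growth order. For large n, n^a · (log n)^b dominates n^a' · (log n)^b' iff a > a', or (a = a' and b > b'). Ranking the 4 terms shows the dominant one is 3 · n^2 · log n. Hence f(n) ∈ Θ(n^2 · log n).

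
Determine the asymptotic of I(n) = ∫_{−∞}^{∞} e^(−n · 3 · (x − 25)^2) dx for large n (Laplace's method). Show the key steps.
I(n) = sqrt(π/(3n))

Here φ(x) = 3 · (x − 25)^2 has its unique minimum at x* = 25 with φ(x*) = 0 and φ''(x*) = 6. Laplace's method gives
  I(n) ~ e^(−n φ(x*)) · sqrt(2π / (n · φ''(x*))) = sqrt(2π / (6n)) = sqrt(π/(3n)).
This is exact: substituting u = (x − 25)·sqrt(3n) gives I(n) = (1/sqrt(3n)) ∫_{−∞}^{∞} e^(−u^2) du = sqrt(π/(3n)).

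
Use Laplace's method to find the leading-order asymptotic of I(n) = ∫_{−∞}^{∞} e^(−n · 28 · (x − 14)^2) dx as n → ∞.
I(n) = sqrt(π/(28n))

Here φ(x) = 28 · (x − 14)^2 has its unique minimum at x* = 14 with φ(x*) = 0 and φ''(x*) = 56. Laplace's method gives
  I(n) ~ e^(−n φ(x*)) · sqrt(2π / (n · φ''(x*))) = sqrt(2π / (56n)) = sqrt(π/(28n)).
This is exact: substituting u = (x − 14)·sqrt(28n) gives I(n) = (1/sqrt(28n)) ∫_{−∞}^{∞} e^(−u^2) du = sqrt(π/(28n)).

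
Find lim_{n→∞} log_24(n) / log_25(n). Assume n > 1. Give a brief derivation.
lim = ln(25) / ln(24) = log_24(25)

Change of base: log_24(n) = ln n / ln 24 and log_25(n) = ln n / ln 25. The ratio is (ln n / ln 24) · (ln 25 / ln n) = ln 25 / ln 24, a constant independent of n. So the limit is ln 25 / ln 24 = log_24(25).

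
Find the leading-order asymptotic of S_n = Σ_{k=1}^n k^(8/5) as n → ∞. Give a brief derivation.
S_n ~ (5/13) · n^(13/5)

Integral comparison: Σ_{k=1}^n k^(8/5) = ∫_0^n x^(8/5) dx + O(n^(8/5)). The integral is n^(1 + 8/5) / (1 + 8/5) = n^((8+5)/5) / ((8+5)/5) = (5/13) · n^(13/5).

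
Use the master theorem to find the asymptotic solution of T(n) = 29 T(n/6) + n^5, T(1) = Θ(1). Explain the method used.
T(n) = Θ(n^5)

log_6 29 ≈ 1.879. f(n) = n^5 dominates n^(log_6 29) since 5 > 1.879, and the regularity condition a·f(n/b) = 29·(n/6)^5 = (29/7776)·n^5 ≤ c·f(n) holds with c = 29/7776 ≈ 0.00373 < 1. So this is Case 3: T(n) = Θ(f(n)) = Θ(n^5).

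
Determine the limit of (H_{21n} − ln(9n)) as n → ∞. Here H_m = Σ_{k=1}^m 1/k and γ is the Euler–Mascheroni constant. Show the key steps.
lim = ln(7/3) + γ

By Euler-Maclaurin, H_m = ln m + γ + O(1/m). So
  H_{21n} − ln(9n) = ln(21n) + γ − ln(9n) + O(1/n)
                       = ln(21/9) + γ + O(1/n).
Hence the limit is ln(21/9) + γ (= ln(7/3)).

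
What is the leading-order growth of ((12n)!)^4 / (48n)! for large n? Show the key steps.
((12n)!)^4/(48n)! ~ ((2π·12n)^(3/2) / 2) · 4^(−4·12n)  →  0

Write N = 12n. Stirling: N! ~ sqrt(2π N)(N/e)^N and (4N)! ~ sqrt(2π·4N)·(4N/e)^(4N).
  (N!)^4/(4N)! ~ (2π N)^(4/2) (N/e)^(4N) / [sqrt(2π·4N) (4N/e)^(4N)]
     = (2π N)^(4/2) / sqrt(2π·4N) · (N/(4N))^(4N)
     = (2π N)^((4−1)/2) / 2 · 4^(−4N).
Since 4^4 > 1, the factor 4^(−4N) decays exponentially, so the ratio → 0. Substituting N = 12n gives the stated form.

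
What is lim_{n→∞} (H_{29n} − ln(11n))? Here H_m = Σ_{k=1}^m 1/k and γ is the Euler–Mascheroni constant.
lim = ln(29/11) + γ

By Euler-Maclaurin, H_m = ln m + γ + O(1/m). So
  H_{29n} − ln(11n) = ln(29n) + γ − ln(11n) + O(1/n)
                       = ln(29/11) + γ + O(1/n).
Hence the limit is ln(29/11) + γ.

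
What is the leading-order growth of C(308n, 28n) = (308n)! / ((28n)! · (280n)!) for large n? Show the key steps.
C(308n, 28n) ~ (285311670611/10000000000)^(28n) · sqrt(11/(20π·28n))

Write N = 28n. Apply Stirling to each factorial:
  (11N)! ~ sqrt(2π·11N) · (11N/e)^(11N),
  N! ~ sqrt(2π N) · (N/e)^N,
  (10N)! ~ sqrt(2π·10N) · (10N/e)^(10N).
The exponential factors combine to (11N)^(11N) / (N^N · (10N)^(10N)) = 11^(11N)/10^(10N) = (11^11/10^10)^N = (285311670611/10000000000)^N.
The square-root prefactors combine to sqrt(2π·11N) / (sqrt(2π N)·sqrt(2π·10N)) = sqrt(11 / (2π·10·N)) = sqrt(11/(20π·28n)).
Substituting N = 28n: C(308n, 28n) ~ (285311670611/10000000000)^(28n) · sqrt(11/(20π·28n)).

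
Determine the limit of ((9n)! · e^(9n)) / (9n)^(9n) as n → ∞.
lim = ∞

Stirling: (9n)! ~ sqrt(2π·9n) · (9n/e)^(9n). Hence
  (9n)! · e^(9n) / (9n)^(9n) ~ sqrt(2π·9n) = sqrt(2π·9) · sqrt(n) → ∞.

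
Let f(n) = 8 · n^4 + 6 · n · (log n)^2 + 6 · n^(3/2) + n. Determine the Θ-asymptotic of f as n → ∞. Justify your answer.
f(n) ∈ Θ(n^4)

Compare the terms by growth order. For large n, n^a · (log n)^b dominates n^a' · (log n)^b' iff a > a', or (a = a' and b > b'). Ranking the 4 terms shows the dominant one is 8 · n^4. Hence f(n) ∈ Θ(n^4).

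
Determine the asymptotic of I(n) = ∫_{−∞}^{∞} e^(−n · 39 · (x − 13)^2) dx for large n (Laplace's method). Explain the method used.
I(n) = sqrt(π/(39n))

Here φ(x) = 39 · (x − 13)^2 has its unique minimum at x* = 13 with φ(x*) = 0 and φ''(x*) = 78. Laplace's method gives
  I(n) ~ e^(−n φ(x*)) · sqrt(2π / (n · φ''(x*))) = sqrt(2π / (78n)) = sqrt(π/(39n)).
This is exact: substituting u = (x − 13)·sqrt(39n) gives I(n) = (1/sqrt(39n)) ∫_{−∞}^{∞} e^(−u^2) du = sqrt(π/(39n)).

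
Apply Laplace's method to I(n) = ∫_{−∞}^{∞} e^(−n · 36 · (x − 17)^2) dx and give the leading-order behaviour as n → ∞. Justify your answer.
I(n) = sqrt(π/(36n))

Here φ(x) = 36 · (x − 17)^2 has its unique minimum at x* = 17 with φ(x*) = 0 and φ''(x*) = 72. Laplace's method gives
  I(n) ~ e^(−n φ(x*)) · sqrt(2π / (n · φ''(x*))) = sqrt(2π / (72n)) = sqrt(π/(36n)).
This is exact: substituting u = (x − 17)·sqrt(36n) gives I(n) = (1/sqrt(36n)) ∫_{−∞}^{∞} e^(−u^2) du = sqrt(π/(36n)).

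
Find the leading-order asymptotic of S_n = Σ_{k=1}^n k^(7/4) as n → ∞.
S_n ~ (4/11) · n^(11/4)

Integral comparison: Σ_{k=1}^n k^(7/4) = ∫_0^n x^(7/4) dx + O(n^(7/4)). The integral is n^(1 + 7/4) / (1 + 7/4) = n^((7+4)/4) / ((7+4)/4) = (4/11) · n^(11/4).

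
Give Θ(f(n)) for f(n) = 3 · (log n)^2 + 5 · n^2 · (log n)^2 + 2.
f(n) ∈ Θ(n^2 · (log n)^2)

Compare the terms by growth order. For large n, n^a · (log n)^b dominates n^a' · (log n)^b' iff a > a', or (a = a' and b > b'). Ranking the 3 terms shows the dominant one is 5 · n^2 · (log n)^2. Hence f(n) ∈ Θ(n^2 · (log n)^2).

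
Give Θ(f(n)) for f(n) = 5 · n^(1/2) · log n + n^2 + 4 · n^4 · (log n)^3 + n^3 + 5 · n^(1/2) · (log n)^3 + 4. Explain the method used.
f(n) ∈ Θ(n^4 · (log n)^3)

Compare the terms by growth order. For large n, n^a · (log n)^b dominates n^a' · (log n)^b' iff a > a', or (a = a' and b > b'). Ranking the 6 terms shows the dominant one is 4 · n^4 · (log n)^3. Hence f(n) ∈ Θ(n^4 · (log n)^3).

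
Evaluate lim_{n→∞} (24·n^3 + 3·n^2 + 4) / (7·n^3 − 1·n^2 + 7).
lim = 24/7

For large n the leading n^3 terms dominate both numerator and denominator. Dividing top and bottom by n^3, every other term tends to 0, leaving 24/7.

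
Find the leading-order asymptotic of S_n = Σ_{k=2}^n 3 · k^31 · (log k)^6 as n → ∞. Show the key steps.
S_n ~ 3 · n^32 · (log n)^6 / 32

By integral comparison, S_n = ∫_1^n 3 · x^31 · (log x)^6 dx + O(n^31 · (log n)^6). For the integral, the leading term of ∫_1^n x^31 (log x)^6 dx is n^32/32 · (log n)^6 (by repeated integration by parts; each step lowers the log-exponent and produces a relatively O(1/log n) correction). Hence S_n ~ 3 · n^32 · (log n)^6 / 32.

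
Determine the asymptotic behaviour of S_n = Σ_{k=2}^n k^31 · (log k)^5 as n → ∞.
S_n ~ n^32 · (log n)^5 / 32

By integral comparison, S_n = ∫_1^n x^31 · (log x)^5 dx + O(n^31 · (log n)^5). For the integral, the leading term of ∫_1^n x^31 (log x)^5 dx is n^32/32 · (log n)^5 (by repeated integration by parts; each step lowers the log-exponent and produces a relatively O(1/log n) correction). Hence S_n ~ n^32 · (log n)^5 / 32.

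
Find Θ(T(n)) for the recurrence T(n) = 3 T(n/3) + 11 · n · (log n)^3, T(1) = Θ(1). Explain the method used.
T(n) = Θ(n · (log n)^4)

Here log_3 3 = 1 and f(n) = 11 · n · (log n)^3 = Θ(n^(log_3 3) · (log n)^3). This is the extended Case 2 of the master theorem (f matches the critical exponent up to log factors), giving T(n) = Θ(n^(log_3 3) · (log n)^(3+1)) = Θ(n · (log n)^4).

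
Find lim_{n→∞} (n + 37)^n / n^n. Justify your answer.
lim = e^37

Rewrite as (1 + 37/n)^(n). By the standard limit (1 + x/n)^n → e^x, we have (1 + 37/n)^n → e^37, and raising to the 1st power gives e^37.
More precisely, ln[(1 + 37/n)^(n)] = n · ln(1 + 37/n) = n · (37/n + O(1/n^2)) = 37 + O(1/n) → 37.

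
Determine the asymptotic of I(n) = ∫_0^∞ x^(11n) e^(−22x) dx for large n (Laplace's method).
I(n) ~ (sqrt(2π·11n) / 22) · (11n/(22e))^(11n)

Write the integrand as exp(11n ln x − 22x) and set f(x) = 11n ln x − 22x. Then f'(x) = 11n/x − 22 = 0 at x* = 11n/22, and f''(x*) = −11n/x*^2 = −22^2/(11n). Laplace's method (interior maximum) gives
  I(n) ~ e^(f(x*)) · sqrt(2π / |f''(x*)|)
        = exp(11n ln(11n/22) − 11n) · sqrt(2π · 11n / 22^2)
        = (11n/22)^(11n) e^(−11n) · sqrt(2π·11n) / 22
        = (sqrt(2π·11n) / 22) · (11n/(22e))^(11n).
This matches Γ(11n+1)/22^(11n+1) with Stirling applied to Γ.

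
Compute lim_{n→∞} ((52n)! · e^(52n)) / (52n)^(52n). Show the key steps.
lim = ∞

Stirling: (52n)! ~ sqrt(2π·52n) · (52n/e)^(52n). Hence
  (52n)! · e^(52n) / (52n)^(52n) ~ sqrt(2π·52n) = sqrt(2π·52) · sqrt(n) → ∞.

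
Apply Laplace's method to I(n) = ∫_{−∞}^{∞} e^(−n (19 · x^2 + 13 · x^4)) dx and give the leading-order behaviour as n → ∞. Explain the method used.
I(n) ~ sqrt(π/(19n))

φ(x) = 19 · x^2 + 13 · x^4 has its unique global minimum at x* = 0 (since φ'(x) = 38x + 52x^3 = 0 only at x = 0 for real x with both coefficients positive, and φ → ∞ as |x| → ∞). At x* = 0, φ(0) = 0 and φ''(0) = 38. Laplace's method then gives
  I(n) ~ sqrt(2π / (n · φ''(0))) · e^(−n φ(0)) = sqrt(2π / (38n)) = sqrt(π/(19n)).
The 13 · x^4 term contributes only at subleading order (an O(1/n) relative correction).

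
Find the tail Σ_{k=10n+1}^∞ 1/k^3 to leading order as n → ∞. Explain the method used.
Σ_{k>10n} 1/k^3 ~ 1/(2 · (10n)^2)

Compare to the integral: ∫_{10n}^∞ x^(−3) dx = [−x^(−2)/2]_{10n}^∞ = 1/((3−1)·(10n)^2). Euler-Maclaurin then gives
  Σ_{k>10n} 1/k^3 = ∫_{10n}^∞ dx/x^3 − 1/(2·(10n)^3) + O(1/(10n)^4).
(Equivalently this is ζ(3) − Σ_{k≤10n} 1/k^3.)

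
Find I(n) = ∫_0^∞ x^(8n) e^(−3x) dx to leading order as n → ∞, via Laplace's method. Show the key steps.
I(n) ~ (sqrt(2π·8n) / 3) · (8n/(3e))^(8n)

Write the integrand as exp(8n ln x − 3x) and set f(x) = 8n ln x − 3x. Then f'(x) = 8n/x − 3 = 0 at x* = 8n/3, and f''(x*) = −8n/x*^2 = −3^2/(8n). Laplace's method (interior maximum) gives
  I(n) ~ e^(f(x*)) · sqrt(2π / |f''(x*)|)
        = exp(8n ln(8n/3) − 8n) · sqrt(2π · 8n / 3^2)
        = (8n/3)^(8n) e^(−8n) · sqrt(2π·8n) / 3
        = (sqrt(2π·8n) / 3) · (8n/(3e))^(8n).
This matches Γ(8n+1)/3^(8n+1) with Stirling applied to Γ.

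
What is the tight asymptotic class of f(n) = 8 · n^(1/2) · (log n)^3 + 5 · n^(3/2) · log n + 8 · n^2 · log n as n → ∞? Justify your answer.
f(n) ∈ Θ(n^2 · log n)

Compare the terms by growth order. For large n, n^a · (log n)^b dominates n^a' · (log n)^b' iff a > a', or (a = a' and b > b'). Ranking the 3 terms shows the dominant one is 8 · n^2 · log n. Hence f(n) ∈ Θ(n^2 · log n).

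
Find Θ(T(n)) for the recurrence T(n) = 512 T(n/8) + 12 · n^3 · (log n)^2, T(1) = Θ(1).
T(n) = Θ(n^3 · (log n)^3)

Here log_8 512 = 3 and f(n) = 12 · n^3 · (log n)^2 = Θ(n^(log_8 512) · (log n)^2). This is the extended Case 2 of the master theorem (f matches the critical exponent up to log factors), giving T(n) = Θ(n^(log_8 512) · (log n)^(2+1)) = Θ(n^3 · (log n)^3).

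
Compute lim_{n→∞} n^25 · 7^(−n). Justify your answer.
lim = 0

Exponentials with base > 1 dominate every fixed polynomial: for any fixed c, n^c / 7^n → 0 as n → ∞ (e.g. by the ratio test, or by writing 7^n = e^(n ln 7) and noting e^(n ln 7) / n^c → ∞). Hence n^25 · 7^(−n) = n^25 / 7^n → 0.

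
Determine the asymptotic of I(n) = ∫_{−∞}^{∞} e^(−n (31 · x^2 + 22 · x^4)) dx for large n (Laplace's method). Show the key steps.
I(n) ~ sqrt(π/(31n))

φ(x) = 31 · x^2 + 22 · x^4 has its unique global minimum at x* = 0 (since φ'(x) = 62x + 88x^3 = 0 only at x = 0 for real x with both coefficients positive, and φ → ∞ as |x| → ∞). At x* = 0, φ(0) = 0 and φ''(0) = 62. Laplace's method then gives
  I(n) ~ sqrt(2π / (n · φ''(0))) · e^(−n φ(0)) = sqrt(2π / (62n)) = sqrt(π/(31n)).
The 22 · x^4 term contributes only at subleading order (an O(1/n) relative correction).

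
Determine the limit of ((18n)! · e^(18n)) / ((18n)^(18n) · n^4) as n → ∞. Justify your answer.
lim = 0

Stirling: (18n)! ~ sqrt(2π·18n) · (18n/e)^(18n). Hence
  (18n)! · e^(18n) / (18n)^(18n) ~ sqrt(2π·18n).
Dividing by n^4: sqrt(2π·18n) / n^4 = sqrt(2π·18) · n^((1−8)/2), so the expression behaves like sqrt(2π·18) · n^((1−8)/2) → 0.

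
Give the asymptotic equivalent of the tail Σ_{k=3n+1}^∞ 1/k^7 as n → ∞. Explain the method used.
Σ_{k>3n} 1/k^7 ~ 1/(6 · (3n)^6)

Compare to the integral: ∫_{3n}^∞ x^(−7) dx = [−x^(−6)/6]_{3n}^∞ = 1/((7−1)·(3n)^6). Euler-Maclaurin then gives
  Σ_{k>3n} 1/k^7 = ∫_{3n}^∞ dx/x^7 − 1/(2·(3n)^7) + O(1/(3n)^8).
(Equivalently this is ζ(7) − Σ_{k≤3n} 1/k^7.)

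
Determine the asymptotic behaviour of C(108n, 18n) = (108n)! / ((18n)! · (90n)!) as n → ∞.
C(108n, 18n) ~ (46656/3125)^(18n) · sqrt(3/(5π·18n))

Write N = 18n. Apply Stirling to each factorial:
  (6N)! ~ sqrt(2π·6N) · (6N/e)^(6N),
  N! ~ sqrt(2π N) · (N/e)^N,
  (5N)! ~ sqrt(2π·5N) · (5N/e)^(5N).
The exponential factors combine to (6N)^(6N) / (N^N · (5N)^(5N)) = 6^(6N)/5^(5N) = (6^6/5^5)^N = (46656/3125)^N.
The square-root prefactors combine to sqrt(2π·6N) / (sqrt(2π N)·sqrt(2π·5N)) = sqrt(6 / (2π·5·N)) = sqrt(3/(5π·18n)).
Substituting N = 18n: C(108n, 18n) ~ (46656/3125)^(18n) · sqrt(3/(5π·18n)).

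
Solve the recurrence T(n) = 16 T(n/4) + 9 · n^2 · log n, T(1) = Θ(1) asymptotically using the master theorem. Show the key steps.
T(n) = Θ(n^2 · (log n)^2)

Here log_4 16 = 2 and f(n) = 9 · n^2 · log n = Θ(n^(log_4 16) · (log n)^1). This is the extended Case 2 of the master theorem (f matches the critical exponent up to log factors), giving T(n) = Θ(n^(log_4 16) · (log n)^(1+1)) = Θ(n^2 · (log n)^2).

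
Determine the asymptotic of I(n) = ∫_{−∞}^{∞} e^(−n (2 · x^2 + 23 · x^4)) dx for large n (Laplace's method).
I(n) ~ sqrt(π/(2n))

φ(x) = 2 · x^2 + 23 · x^4 has its unique global minimum at x* = 0 (since φ'(x) = 4x + 92x^3 = 0 only at x = 0 for real x with both coefficients positive, and φ → ∞ as |x| → ∞). At x* = 0, φ(0) = 0 and φ''(0) = 4. Laplace's method then gives
  I(n) ~ sqrt(2π / (n · φ''(0))) · e^(−n φ(0)) = sqrt(2π / (4n)) = sqrt(π/(2n)).
The 23 · x^4 term contributes only at subleading order (an O(1/n) relative correction).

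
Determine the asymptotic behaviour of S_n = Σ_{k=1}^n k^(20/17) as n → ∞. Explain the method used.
S_n ~ (17/37) · n^(37/17)

Integral comparison: Σ_{k=1}^n k^(20/17) = ∫_0^n x^(20/17) dx + O(n^(20/17)). The integral is n^(1 + 20/17) / (1 + 20/17) = n^((20+17)/17) / ((20+17)/17) = (17/37) · n^(37/17).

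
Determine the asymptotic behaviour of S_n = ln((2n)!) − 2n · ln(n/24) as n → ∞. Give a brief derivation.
S_n ~ 2n · (ln 48 − 1) + O(ln n)

Stirling: ln((2n)!) = 2n ln(2n) − 2n + O(ln n).
  S_n = 2n ln(2n) − 2n − 2n ln(n/24) + O(ln n)
      = 2n ln(2n) − 2n ln n + 2n ln 24 − 2n + O(ln n)
      = 2n ln 2 + 2n ln 24 − 2n + O(ln n)
      = 2n (ln 48 − 1) + O(ln n).
Numerically ln(48) − 1 ≈ 2.8712.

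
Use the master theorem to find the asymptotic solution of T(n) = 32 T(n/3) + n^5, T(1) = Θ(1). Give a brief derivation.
T(n) = Θ(n^5)

log_3 32 ≈ 3.155. f(n) = n^5 dominates n^(log_3 32) since 5 > 3.155, and the regularity condition a·f(n/b) = 32·(n/3)^5 = (32/243)·n^5 ≤ c·f(n) holds with c = 32/243 ≈ 0.132 < 1. So this is Case 3: T(n) = Θ(f(n)) = Θ(n^5).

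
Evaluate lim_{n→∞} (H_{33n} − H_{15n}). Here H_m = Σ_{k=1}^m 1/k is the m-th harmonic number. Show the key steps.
lim = ln(33/15) = ln(11/5)

Euler-Maclaurin gives H_m = ln m + γ + 1/(2m) + O(1/m^2). The γ and O(1/m) terms cancel in the difference:
  H_{33n} − H_{15n} = ln(33n) − ln(15n) + O(1/n) = ln(33/15) + O(1/n).
Hence the limit is ln(33/15) = ln(11/5).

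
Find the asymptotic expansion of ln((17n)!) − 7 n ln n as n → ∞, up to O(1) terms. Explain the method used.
ln((17n)!) − 7 n ln n = 10 n ln n + 17(ln 17 − 1) n + (1/2) ln(2π·17n) + O(1/n)

Stirling: ln((17n)!) = 17n ln(17n) − 17n + (1/2) ln(2π·17n) + O(1/n).
Expand 17n ln(17n) = 17n (ln n + ln 17) = 17n ln n + 17n ln 17.
Subtract 7n ln n: leading term is (17 − 7) n ln n = 10 n ln n. The next term is 17n ln 17 − 17n = 17(ln 17 − 1) n. Then the (1/2) ln(2π·17n) correction.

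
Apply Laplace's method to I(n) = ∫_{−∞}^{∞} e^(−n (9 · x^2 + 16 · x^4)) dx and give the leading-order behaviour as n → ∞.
I(n) ~ sqrt(π/(9n))

φ(x) = 9 · x^2 + 16 · x^4 has its unique global minimum at x* = 0 (since φ'(x) = 18x + 64x^3 = 0 only at x = 0 for real x with both coefficients positive, and φ → ∞ as |x| → ∞). At x* = 0, φ(0) = 0 and φ''(0) = 18. Laplace's method then gives
  I(n) ~ sqrt(2π / (n · φ''(0))) · e^(−n φ(0)) = sqrt(2π / (18n)) = sqrt(π/(9n)).
The 16 · x^4 term contributes only at subleading order (an O(1/n) relative correction).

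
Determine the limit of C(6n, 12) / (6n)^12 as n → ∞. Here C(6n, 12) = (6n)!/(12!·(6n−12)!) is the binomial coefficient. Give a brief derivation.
lim = 1/12! = 1/479001600

With N = 6n → ∞: C(N, 12) / N^12 = [N(N−1)…(N−11)] / (12! · N^12) = (1/12!) · 1 · (1 − 1/(6n)) · … · (1 − 11/(6n)). Each factor → 1 as N → ∞, so the limit is 1/12! = 1/479001600.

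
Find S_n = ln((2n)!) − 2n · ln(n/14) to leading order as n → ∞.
S_n ~ 2n · (ln 28 − 1) + O(ln n)

Stirling: ln((2n)!) = 2n ln(2n) − 2n + O(ln n).
  S_n = 2n ln(2n) − 2n − 2n ln(n/14) + O(ln n)
      = 2n ln(2n) − 2n ln n + 2n ln 14 − 2n + O(ln n)
      = 2n ln 2 + 2n ln 14 − 2n + O(ln n)
      = 2n (ln 28 − 1) + O(ln n).
Numerically ln(28) − 1 ≈ 2.3322.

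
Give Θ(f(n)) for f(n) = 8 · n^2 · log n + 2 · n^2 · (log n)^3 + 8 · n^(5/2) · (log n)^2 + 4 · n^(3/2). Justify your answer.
f(n) ∈ Θ(n^(5/2) · (log n)^2)

Compare the terms by growth order. For large n, n^a · (log n)^b dominates n^a' · (log n)^b' iff a > a', or (a = a' and b > b'). Ranking the 4 terms shows the dominant one is 8 · n^(5/2) · (log n)^2. Hence f(n) ∈ Θ(n^(5/2) · (log n)^2).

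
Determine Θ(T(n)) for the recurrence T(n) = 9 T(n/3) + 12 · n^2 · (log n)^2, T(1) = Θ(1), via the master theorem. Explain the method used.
T(n) = Θ(n^2 · (log n)^3)

Here log_3 9 = 2 and f(n) = 12 · n^2 · (log n)^2 = Θ(n^(log_3 9) · (log n)^2). This is the extended Case 2 of the master theorem (f matches the critical exponent up to log factors), giving T(n) = Θ(n^(log_3 9) · (log n)^(2+1)) = Θ(n^2 · (log n)^3).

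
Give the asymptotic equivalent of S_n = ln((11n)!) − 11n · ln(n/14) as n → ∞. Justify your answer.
S_n ~ 11n · (ln 154 − 1) + O(ln n)

Stirling: ln((11n)!) = 11n ln(11n) − 11n + O(ln n).
  S_n = 11n ln(11n) − 11n − 11n ln(n/14) + O(ln n)
      = 11n ln(11n) − 11n ln n + 11n ln 14 − 11n + O(ln n)
      = 11n ln 11 + 11n ln 14 − 11n + O(ln n)
      = 11n (ln 154 − 1) + O(ln n).
Numerically ln(154) − 1 ≈ 4.0370.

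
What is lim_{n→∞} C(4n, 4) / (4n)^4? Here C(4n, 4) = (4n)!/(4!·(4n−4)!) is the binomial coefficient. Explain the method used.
lim = 1/4! = 1/24

With N = 4n → ∞: C(N, 4) / N^4 = [N(N−1)…(N−3)] / (4! · N^4) = (1/4!) · 1 · (1 − 1/(4n)) · (1 − 2/(4n)) · (1 − 3/(4n)). Each factor → 1 as N → ∞, so the limit is 1/4! = 1/24.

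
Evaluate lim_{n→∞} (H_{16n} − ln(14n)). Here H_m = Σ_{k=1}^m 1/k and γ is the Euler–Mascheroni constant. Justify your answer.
lim = ln(8/7) + γ

By Euler-Maclaurin, H_m = ln m + γ + O(1/m). So
  H_{16n} − ln(14n) = ln(16n) + γ − ln(14n) + O(1/n)
                       = ln(16/14) + γ + O(1/n).
Hence the limit is ln(16/14) + γ (= ln(8/7)).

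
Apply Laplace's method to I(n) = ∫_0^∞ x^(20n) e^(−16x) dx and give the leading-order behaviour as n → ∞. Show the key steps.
I(n) ~ (sqrt(2π·20n) / 16) · (20n/(16e))^(20n)

Write the integrand as exp(20n ln x − 16x) and set f(x) = 20n ln x − 16x. Then f'(x) = 20n/x − 16 = 0 at x* = 20n/16, and f''(x*) = −20n/x*^2 = −16^2/(20n). Laplace's method (interior maximum) gives
  I(n) ~ e^(f(x*)) · sqrt(2π / |f''(x*)|)
        = exp(20n ln(20n/16) − 20n) · sqrt(2π · 20n / 16^2)
        = (20n/16)^(20n) e^(−20n) · sqrt(2π·20n) / 16
        = (sqrt(2π·20n) / 16) · (20n/(16e))^(20n).
This matches Γ(20n+1)/16^(20n+1) with Stirling applied to Γ.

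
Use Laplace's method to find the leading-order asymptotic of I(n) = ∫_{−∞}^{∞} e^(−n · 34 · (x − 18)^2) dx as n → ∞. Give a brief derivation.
I(n) = sqrt(π/(34n))

Here φ(x) = 34 · (x − 18)^2 has its unique minimum at x* = 18 with φ(x*) = 0 and φ''(x*) = 68. Laplace's method gives
  I(n) ~ e^(−n φ(x*)) · sqrt(2π / (n · φ''(x*))) = sqrt(2π / (68n)) = sqrt(π/(34n)).
This is exact: substituting u = (x − 18)·sqrt(34n) gives I(n) = (1/sqrt(34n)) ∫_{−∞}^{∞} e^(−u^2) du = sqrt(π/(34n)).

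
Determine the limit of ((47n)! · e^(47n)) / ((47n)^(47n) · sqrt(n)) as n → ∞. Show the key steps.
lim = sqrt(2π·47)

Stirling: (47n)! ~ sqrt(2π·47n) · (47n/e)^(47n). Hence
  (47n)! · e^(47n) / (47n)^(47n) ~ sqrt(2π·47n).
Dividing by sqrt(n): sqrt(2π·47n) / sqrt(n) = sqrt(2π·47) · n^((1−1)/2), so the limit is sqrt(2π·47).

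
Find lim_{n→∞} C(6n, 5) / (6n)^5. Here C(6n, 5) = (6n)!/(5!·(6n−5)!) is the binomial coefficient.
lim = 1/5! = 1/120

With N = 6n → ∞: C(N, 5) / N^5 = [N(N−1)…(N−4)] / (5! · N^5) = (1/5!) · 1 · (1 − 1/(6n)) · (1 − 2/(6n)) · (1 − 3/(6n)) · (1 − 4/(6n)). Each factor → 1 as N → ∞, so the limit is 1/5! = 1/120.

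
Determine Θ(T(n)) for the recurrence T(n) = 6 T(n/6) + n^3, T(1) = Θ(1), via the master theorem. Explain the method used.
T(n) = Θ(n^3)

log_6 6 ≈ 1.000. f(n) = n^3 dominates n^(log_6 6) since 3 > 1.000, and the regularity condition a·f(n/b) = 6·(n/6)^3 = (6/216)·n^3 ≤ c·f(n) holds with c = 6/216 ≈ 0.0278 < 1. So this is Case 3: T(n) = Θ(f(n)) = Θ(n^3).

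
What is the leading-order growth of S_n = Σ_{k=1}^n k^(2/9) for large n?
S_n ~ (9/11) · n^(11/9)

Integral comparison: Σ_{k=1}^n k^(2/9) = ∫_0^n x^(2/9) dx + O(n^(2/9)). The integral is n^(1 + 2/9) / (1 + 2/9) = n^((2+9)/9) / ((2+9)/9) = (9/11) · n^(11/9).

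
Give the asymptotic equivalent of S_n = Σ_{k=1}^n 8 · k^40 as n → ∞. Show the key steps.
S_n ~ 8 · n^41 / 41

By integral comparison (Euler-Maclaurin), Σ_{k=1}^n 8 · k^40 = 8 · ∫_0^n x^40 dx + O(n^40) = 8 · n^41/41 + O(n^40). (Equivalently, Faulhaber's formula gives the same leading term.)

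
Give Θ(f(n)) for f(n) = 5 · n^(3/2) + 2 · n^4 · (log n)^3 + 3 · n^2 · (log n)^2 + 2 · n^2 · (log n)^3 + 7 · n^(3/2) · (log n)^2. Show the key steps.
f(n) ∈ Θ(n^4 · (log n)^3)

Compare the terms by growth order. For large n, n^a · (log n)^b dominates n^a' · (log n)^b' iff a > a', or (a = a' and b > b'). Ranking the 5 terms shows the dominant one is 2 · n^4 · (log n)^3. Hence f(n) ∈ Θ(n^4 · (log n)^3).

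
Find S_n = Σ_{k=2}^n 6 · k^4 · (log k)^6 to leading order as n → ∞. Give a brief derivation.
S_n ~ 6 · n^5 · (log n)^6 / 5

By integral comparison, S_n = ∫_1^n 6 · x^4 · (log x)^6 dx + O(n^4 · (log n)^6). For the integral, the leading term of ∫_1^n x^4 (log x)^6 dx is n^5/5 · (log n)^6 (by repeated integration by parts; each step lowers the log-exponent and produces a relatively O(1/log n) correction). Hence S_n ~ 6 · n^5 · (log n)^6 / 5.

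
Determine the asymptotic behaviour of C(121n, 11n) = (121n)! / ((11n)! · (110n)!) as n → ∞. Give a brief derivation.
C(121n, 11n) ~ (285311670611/10000000000)^(11n) · sqrt(11/(20π·11n))

Write N = 11n. Apply Stirling to each factorial:
  (11N)! ~ sqrt(2π·11N) · (11N/e)^(11N),
  N! ~ sqrt(2π N) · (N/e)^N,
  (10N)! ~ sqrt(2π·10N) · (10N/e)^(10N).
The exponential factors combine to (11N)^(11N) / (N^N · (10N)^(10N)) = 11^(11N)/10^(10N) = (11^11/10^10)^N = (285311670611/10000000000)^N.
The square-root prefactors combine to sqrt(2π·11N) / (sqrt(2π N)·sqrt(2π·10N)) = sqrt(11 / (2π·10·N)) = sqrt(11/(20π·11n)).
Substituting N = 11n: C(121n, 11n) ~ (285311670611/10000000000)^(11n) · sqrt(11/(20π·11n)).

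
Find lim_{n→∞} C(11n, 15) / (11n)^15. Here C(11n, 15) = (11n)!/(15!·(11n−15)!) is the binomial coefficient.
lim = 1/15! = 1/1307674368000

With N = 11n → ∞: C(N, 15) / N^15 = [N(N−1)…(N−14)] / (15! · N^15) = (1/15!) · 1 · (1 − 1/(11n)) · … · (1 − 14/(11n)). Each factor → 1 as N → ∞, so the limit is 1/15! = 1/1307674368000.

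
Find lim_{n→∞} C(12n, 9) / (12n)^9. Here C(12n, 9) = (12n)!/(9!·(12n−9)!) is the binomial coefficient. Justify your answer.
lim = 1/9! = 1/362880

With N = 12n → ∞: C(N, 9) / N^9 = [N(N−1)…(N−8)] / (9! · N^9) = (1/9!) · 1 · (1 − 1/(12n)) · … · (1 − 8/(12n)). Each factor → 1 as N → ∞, so the limit is 1/9! = 1/362880.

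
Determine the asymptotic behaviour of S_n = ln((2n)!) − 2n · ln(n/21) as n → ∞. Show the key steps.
S_n ~ 2n · (ln 42 − 1) + O(ln n)

Stirling: ln((2n)!) = 2n ln(2n) − 2n + O(ln n).
  S_n = 2n ln(2n) − 2n − 2n ln(n/21) + O(ln n)
      = 2n ln(2n) − 2n ln n + 2n ln 21 − 2n + O(ln n)
      = 2n ln 2 + 2n ln 21 − 2n + O(ln n)
      = 2n (ln 42 − 1) + O(ln n).
Numerically ln(42) − 1 ≈ 2.7377.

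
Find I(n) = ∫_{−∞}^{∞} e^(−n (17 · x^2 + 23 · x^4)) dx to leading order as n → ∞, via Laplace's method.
I(n) ~ sqrt(π/(17n))

φ(x) = 17 · x^2 + 23 · x^4 has its unique global minimum at x* = 0 (since φ'(x) = 34x + 92x^3 = 0 only at x = 0 for real x with both coefficients positive, and φ → ∞ as |x| → ∞). At x* = 0, φ(0) = 0 and φ''(0) = 34. Laplace's method then gives
  I(n) ~ sqrt(2π / (n · φ''(0))) · e^(−n φ(0)) = sqrt(2π / (34n)) = sqrt(π/(17n)).
The 23 · x^4 term contributes only at subleading order (an O(1/n) relative correction).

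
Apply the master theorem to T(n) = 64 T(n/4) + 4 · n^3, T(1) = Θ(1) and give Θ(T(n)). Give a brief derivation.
T(n) = Θ(n^3 log n)

log_4 64 = 3, and f(n) = 4 · n^3 = Θ(n^(log_4 64)). This is Case 2 of the master theorem: T(n) = Θ(f(n) · log n) = Θ(n^3 log n).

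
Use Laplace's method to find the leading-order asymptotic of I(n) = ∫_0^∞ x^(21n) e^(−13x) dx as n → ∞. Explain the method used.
I(n) ~ (sqrt(2π·21n) / 13) · (21n/(13e))^(21n)

Write the integrand as exp(21n ln x − 13x) and set f(x) = 21n ln x − 13x. Then f'(x) = 21n/x − 13 = 0 at x* = 21n/13, and f''(x*) = −21n/x*^2 = −13^2/(21n). Laplace's method (interior maximum) gives
  I(n) ~ e^(f(x*)) · sqrt(2π / |f''(x*)|)
        = exp(21n ln(21n/13) − 21n) · sqrt(2π · 21n / 13^2)
        = (21n/13)^(21n) e^(−21n) · sqrt(2π·21n) / 13
        = (sqrt(2π·21n) / 13) · (21n/(13e))^(21n).
This matches Γ(21n+1)/13^(21n+1) with Stirling applied to Γ.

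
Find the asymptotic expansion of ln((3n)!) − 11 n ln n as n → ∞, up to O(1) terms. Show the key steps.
ln((3n)!) − 11 n ln n = −8 n ln n + 3(ln 3 − 1) n + (1/2) ln(2π·3n) + O(1/n)

Stirling: ln((3n)!) = 3n ln(3n) − 3n + (1/2) ln(2π·3n) + O(1/n).
Expand 3n ln(3n) = 3n (ln n + ln 3) = 3n ln n + 3n ln 3.
Subtract 11n ln n: leading term is (3 − 11) n ln n = −8 n ln n. The next term is 3n ln 3 − 3n = 3(ln 3 − 1) n. Then the (1/2) ln(2π·3n) correction.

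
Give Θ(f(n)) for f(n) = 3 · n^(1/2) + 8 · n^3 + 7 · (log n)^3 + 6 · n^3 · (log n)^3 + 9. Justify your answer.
f(n) ∈ Θ(n^3 · (log n)^3)

Compare the terms by growth order. For large n, n^a · (log n)^b dominates n^a' · (log n)^b' iff a > a', or (a = a' and b > b'). Ranking the 5 terms shows the dominant one is 6 · n^3 · (log n)^3. Hence f(n) ∈ Θ(n^3 · (log n)^3).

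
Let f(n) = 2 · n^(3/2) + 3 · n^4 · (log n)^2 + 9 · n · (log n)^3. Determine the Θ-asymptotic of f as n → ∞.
f(n) ∈ Θ(n^4 · (log n)^2)

Compare the terms by growth order. For large n, n^a · (log n)^b dominates n^a' · (log n)^b' iff a > a', or (a = a' and b > b'). Ranking the 3 terms shows the dominant one is 3 · n^4 · (log n)^2. Hence f(n) ∈ Θ(n^4 · (log n)^2).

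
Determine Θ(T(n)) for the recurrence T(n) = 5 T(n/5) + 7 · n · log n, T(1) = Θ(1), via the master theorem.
T(n) = Θ(n · (log n)^2)

Here log_5 5 = 1 and f(n) = 7 · n · log n = Θ(n^(log_5 5) · (log n)^1). This is the extended Case 2 of the master theorem (f matches the critical exponent up to log factors), giving T(n) = Θ(n^(log_5 5) · (log n)^(1+1)) = Θ(n · (log n)^2).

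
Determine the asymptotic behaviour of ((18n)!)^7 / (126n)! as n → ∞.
((18n)!)^7/(126n)! ~ ((2π·18n)^(6/2) / sqrt(7)) · 7^(−7·18n)  →  0

Write N = 18n. Stirling: N! ~ sqrt(2π N)(N/e)^N and (7N)! ~ sqrt(2π·7N)·(7N/e)^(7N).
  (N!)^7/(7N)! ~ (2π N)^(7/2) (N/e)^(7N) / [sqrt(2π·7N) (7N/e)^(7N)]
     = (2π N)^(7/2) / sqrt(2π·7N) · (N/(7N))^(7N)
     = (2π N)^((7−1)/2) / sqrt(7) · 7^(−7N).
Since 7^7 > 1, the factor 7^(−7N) decays exponentially, so the ratio → 0. Substituting N = 18n gives the stated form.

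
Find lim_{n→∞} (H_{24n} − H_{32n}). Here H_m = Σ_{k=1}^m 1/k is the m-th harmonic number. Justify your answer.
lim = ln(24/32) = ln(3/4)

Euler-Maclaurin gives H_m = ln m + γ + 1/(2m) + O(1/m^2). The γ and O(1/m) terms cancel in the difference:
  H_{24n} − H_{32n} = ln(24n) − ln(32n) + O(1/n) = ln(24/32) + O(1/n).
Hence the limit is ln(24/32) = ln(3/4).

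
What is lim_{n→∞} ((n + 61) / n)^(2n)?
lim = e^122

Rewrite as (1 + 61/n)^(2n). By the standard limit (1 + x/n)^n → e^x, we have (1 + 61/n)^n → e^61, and raising to the 2nd power gives e^122.
More precisely, ln[(1 + 61/n)^(2n)] = 2n · ln(1 + 61/n) = 2n · (61/n + O(1/n^2)) = 122 + O(1/n) → 122.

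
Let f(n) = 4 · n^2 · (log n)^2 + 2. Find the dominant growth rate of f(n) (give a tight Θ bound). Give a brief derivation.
f(n) ∈ Θ(n^2 · (log n)^2)

Compare the terms by growth order. For large n, n^a · (log n)^b dominates n^a' · (log n)^b' iff a > a', or (a = a' and b > b'). Ranking the 2 terms shows the dominant one is 4 · n^2 · (log n)^2. Hence f(n) ∈ Θ(n^2 · (log n)^2).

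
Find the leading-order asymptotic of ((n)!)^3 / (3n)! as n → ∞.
((n)!)^3/(3n)! ~ ((2π·n)^(2/2) / sqrt(3)) · 3^(−3·n)  →  0

Write N = n. Stirling: N! ~ sqrt(2π N)(N/e)^N and (3N)! ~ sqrt(2π·3N)·(3N/e)^(3N).
  (N!)^3/(3N)! ~ (2π N)^(3/2) (N/e)^(3N) / [sqrt(2π·3N) (3N/e)^(3N)]
     = (2π N)^(3/2) / sqrt(2π·3N) · (N/(3N))^(3N)
     = (2π N)^((3−1)/2) / sqrt(3) · 3^(−3N).
Since 3^3 > 1, the factor 3^(−3N) decays exponentially, so the ratio → 0. Substituting N = n gives the stated form.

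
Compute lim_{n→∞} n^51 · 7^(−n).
lim = 0

Exponentials with base > 1 dominate every fixed polynomial: for any fixed c, n^c / 7^n → 0 as n → ∞ (e.g. by the ratio test, or by writing 7^n = e^(n ln 7) and noting e^(n ln 7) / n^c → ∞). Hence n^51 · 7^(−n) = n^51 / 7^n → 0.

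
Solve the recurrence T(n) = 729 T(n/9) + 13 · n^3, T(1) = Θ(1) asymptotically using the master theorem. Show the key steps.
T(n) = Θ(n^3 log n)

log_9 729 = 3, and f(n) = 13 · n^3 = Θ(n^(log_9 729)). This is Case 2 of the master theorem: T(n) = Θ(f(n) · log n) = Θ(n^3 log n).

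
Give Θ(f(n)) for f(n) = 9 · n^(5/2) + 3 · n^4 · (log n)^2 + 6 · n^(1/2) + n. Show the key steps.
f(n) ∈ Θ(n^4 · (log n)^2)

Compare the terms by growth order. For large n, n^a · (log n)^b dominates n^a' · (log n)^b' iff a > a', or (a = a' and b > b'). Ranking the 4 terms shows the dominant one is 3 · n^4 · (log n)^2. Hence f(n) ∈ Θ(n^4 · (log n)^2).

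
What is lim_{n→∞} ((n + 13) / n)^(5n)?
lim = e^65

Rewrite as (1 + 13/n)^(5n). By the standard limit (1 + x/n)^n → e^x, we have (1 + 13/n)^n → e^13, and raising to the 5th power gives e^65.
More precisely, ln[(1 + 13/n)^(5n)] = 5n · ln(1 + 13/n) = 5n · (13/n + O(1/n^2)) = 65 + O(1/n) → 65.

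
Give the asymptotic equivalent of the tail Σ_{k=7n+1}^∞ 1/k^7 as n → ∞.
Σ_{k>7n} 1/k^7 ~ 1/(6 · (7n)^6)

Compare to the integral: ∫_{7n}^∞ x^(−7) dx = [−x^(−6)/6]_{7n}^∞ = 1/((7−1)·(7n)^6). Euler-Maclaurin then gives
  Σ_{k>7n} 1/k^7 = ∫_{7n}^∞ dx/x^7 − 1/(2·(7n)^7) + O(1/(7n)^8).
(Equivalently this is ζ(7) − Σ_{k≤7n} 1/k^7.)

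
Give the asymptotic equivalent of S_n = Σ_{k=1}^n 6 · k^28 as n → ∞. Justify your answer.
S_n ~ 6 · n^29 / 29

By integral comparison (Euler-Maclaurin), Σ_{k=1}^n 6 · k^28 = 6 · ∫_0^n x^28 dx + O(n^28) = 6 · n^29/29 + O(n^28). (Equivalently, Faulhaber's formula gives the same leading term.)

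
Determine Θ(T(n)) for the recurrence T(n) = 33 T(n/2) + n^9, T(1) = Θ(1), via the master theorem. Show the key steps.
T(n) = Θ(n^9)

log_2 33 ≈ 5.044. f(n) = n^9 dominates n^(log_2 33) since 9 > 5.044, and the regularity condition a·f(n/b) = 33·(n/2)^9 = (33/512)·n^9 ≤ c·f(n) holds with c = 33/512 ≈ 0.0645 < 1. So this is Case 3: T(n) = Θ(f(n)) = Θ(n^9).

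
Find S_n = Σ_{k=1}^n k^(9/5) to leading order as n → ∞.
S_n ~ (5/14) · n^(14/5)

Integral comparison: Σ_{k=1}^n k^(9/5) = ∫_0^n x^(9/5) dx + O(n^(9/5)). The integral is n^(1 + 9/5) / (1 + 9/5) = n^((9+5)/5) / ((9+5)/5) = (5/14) · n^(14/5).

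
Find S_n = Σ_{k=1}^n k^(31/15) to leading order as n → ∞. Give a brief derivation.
S_n ~ (15/46) · n^(46/15)

Integral comparison: Σ_{k=1}^n k^(31/15) = ∫_0^n x^(31/15) dx + O(n^(31/15)). The integral is n^(1 + 31/15) / (1 + 31/15) = n^((31+15)/15) / ((31+15)/15) = (15/46) · n^(46/15).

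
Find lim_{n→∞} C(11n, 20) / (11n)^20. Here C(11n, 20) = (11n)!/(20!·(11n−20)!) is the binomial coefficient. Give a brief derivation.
lim = 1/20! = 1/2432902008176640000

With N = 11n → ∞: C(N, 20) / N^20 = [N(N−1)…(N−19)] / (20! · N^20) = (1/20!) · 1 · (1 − 1/(11n)) · … · (1 − 19/(11n)). Each factor → 1 as N → ∞, so the limit is 1/20! = 1/2432902008176640000.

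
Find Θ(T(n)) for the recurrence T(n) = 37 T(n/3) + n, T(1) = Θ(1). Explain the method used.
T(n) = Θ(n^(log_3 37))

Master theorem: compare f(n) = n to n^(log_3 37) where log_3 37 ≈ 3.287. Since 1 < log_3 37, we have f(n) = O(n^(log_3 37 − ε)) for some ε > 0 — Case 1. Hence T(n) = Θ(n^(log_3 37)).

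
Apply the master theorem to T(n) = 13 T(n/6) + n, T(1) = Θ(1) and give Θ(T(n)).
T(n) = Θ(n^(log_6 13))

Master theorem: compare f(n) = n to n^(log_6 13) where log_6 13 ≈ 1.432. Since 1 < log_6 13, we have f(n) = O(n^(log_6 13 − ε)) for some ε > 0 — Case 1. Hence T(n) = Θ(n^(log_6 13)).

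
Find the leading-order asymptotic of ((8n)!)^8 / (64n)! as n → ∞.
((8n)!)^8/(64n)! ~ ((2π·8n)^(7/2) / sqrt(8)) · 8^(−8·8n)  →  0

Write N = 8n. Stirling: N! ~ sqrt(2π N)(N/e)^N and (8N)! ~ sqrt(2π·8N)·(8N/e)^(8N).
  (N!)^8/(8N)! ~ (2π N)^(8/2) (N/e)^(8N) / [sqrt(2π·8N) (8N/e)^(8N)]
     = (2π N)^(8/2) / sqrt(2π·8N) · (N/(8N))^(8N)
     = (2π N)^((8−1)/2) / sqrt(8) · 8^(−8N).
Since 8^8 > 1, the factor 8^(−8N) decays exponentially, so the ratio → 0. Substituting N = 8n gives the stated form.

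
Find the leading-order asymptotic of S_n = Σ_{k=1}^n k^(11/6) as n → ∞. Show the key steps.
S_n ~ (6/17) · n^(17/6)

Integral comparison: Σ_{k=1}^n k^(11/6) = ∫_0^n x^(11/6) dx + O(n^(11/6)). The integral is n^(1 + 11/6) / (1 + 11/6) = n^((11+6)/6) / ((11+6)/6) = (6/17) · n^(17/6).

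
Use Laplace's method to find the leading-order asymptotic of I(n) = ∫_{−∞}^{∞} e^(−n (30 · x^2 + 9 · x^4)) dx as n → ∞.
I(n) ~ sqrt(π/(30n))

φ(x) = 30 · x^2 + 9 · x^4 has its unique global minimum at x* = 0 (since φ'(x) = 60x + 36x^3 = 0 only at x = 0 for real x with both coefficients positive, and φ → ∞ as |x| → ∞). At x* = 0, φ(0) = 0 and φ''(0) = 60. Laplace's method then gives
  I(n) ~ sqrt(2π / (n · φ''(0))) · e^(−n φ(0)) = sqrt(2π / (60n)) = sqrt(π/(30n)).
The 9 · x^4 term contributes only at subleading order (an O(1/n) relative correction).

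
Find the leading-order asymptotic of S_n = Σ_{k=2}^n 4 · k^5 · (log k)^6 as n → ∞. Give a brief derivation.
S_n ~ 2 · n^6 · (log n)^6 / 3

By integral comparison, S_n = ∫_1^n 4 · x^5 · (log x)^6 dx + O(n^5 · (log n)^6). For the integral, the leading term of ∫_1^n x^5 (log x)^6 dx is n^6/6 · (log n)^6 (by repeated integration by parts; each step lowers the log-exponent and produces a relatively O(1/log n) correction). Hence S_n ~ 2 · n^6 · (log n)^6 / 3.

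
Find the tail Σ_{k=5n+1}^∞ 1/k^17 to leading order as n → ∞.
Σ_{k>5n} 1/k^17 ~ 1/(16 · (5n)^16)

Compare to the integral: ∫_{5n}^∞ x^(−17) dx = [−x^(−16)/16]_{5n}^∞ = 1/((17−1)·(5n)^16). Euler-Maclaurin then gives
  Σ_{k>5n} 1/k^17 = ∫_{5n}^∞ dx/x^17 − 1/(2·(5n)^17) + O(1/(5n)^18).
(Equivalently this is ζ(17) − Σ_{k≤5n} 1/k^17.)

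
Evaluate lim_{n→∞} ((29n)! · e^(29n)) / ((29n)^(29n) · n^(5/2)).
lim = 0

Stirling: (29n)! ~ sqrt(2π·29n) · (29n/e)^(29n). Hence
  (29n)! · e^(29n) / (29n)^(29n) ~ sqrt(2π·29n).
Dividing by n^(5/2): sqrt(2π·29n) / n^(5/2) = sqrt(2π·29) · n^((1−5)/2), so the expression behaves like sqrt(2π·29) · n^((1−5)/2) → 0.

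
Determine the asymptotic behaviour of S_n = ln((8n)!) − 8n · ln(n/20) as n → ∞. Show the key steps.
S_n ~ 8n · (ln 160 − 1) + O(ln n)

Stirling: ln((8n)!) = 8n ln(8n) − 8n + O(ln n).
  S_n = 8n ln(8n) − 8n − 8n ln(n/20) + O(ln n)
      = 8n ln(8n) − 8n ln n + 8n ln 20 − 8n + O(ln n)
      = 8n ln 8 + 8n ln 20 − 8n + O(ln n)
      = 8n (ln 160 − 1) + O(ln n).
Numerically ln(160) − 1 ≈ 4.0752.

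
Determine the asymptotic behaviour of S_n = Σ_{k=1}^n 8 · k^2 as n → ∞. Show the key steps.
S_n ~ 8 · n^3 / 3

By integral comparison (Euler-Maclaurin), Σ_{k=1}^n 8 · k^2 = 8 · ∫_0^n x^2 dx + O(n^2) = 8 · n^3/3 + O(n^2). (Equivalently, Faulhaber's formula gives the same leading term.)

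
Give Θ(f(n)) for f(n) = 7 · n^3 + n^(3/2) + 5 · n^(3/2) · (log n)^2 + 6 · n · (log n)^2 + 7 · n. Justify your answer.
f(n) ∈ Θ(n^3)

Compare the terms by growth order. For large n, n^a · (log n)^b dominates n^a' · (log n)^b' iff a > a', or (a = a' and b > b'). Ranking the 5 terms shows the dominant one is 7 · n^3. Hence f(n) ∈ Θ(n^3).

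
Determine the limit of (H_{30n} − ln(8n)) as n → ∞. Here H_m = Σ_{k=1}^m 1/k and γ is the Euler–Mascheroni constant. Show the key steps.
lim = ln(15/4) + γ

By Euler-Maclaurin, H_m = ln m + γ + O(1/m). So
  H_{30n} − ln(8n) = ln(30n) + γ − ln(8n) + O(1/n)
                       = ln(30/8) + γ + O(1/n).
Hence the limit is ln(30/8) + γ (= ln(15/4)).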